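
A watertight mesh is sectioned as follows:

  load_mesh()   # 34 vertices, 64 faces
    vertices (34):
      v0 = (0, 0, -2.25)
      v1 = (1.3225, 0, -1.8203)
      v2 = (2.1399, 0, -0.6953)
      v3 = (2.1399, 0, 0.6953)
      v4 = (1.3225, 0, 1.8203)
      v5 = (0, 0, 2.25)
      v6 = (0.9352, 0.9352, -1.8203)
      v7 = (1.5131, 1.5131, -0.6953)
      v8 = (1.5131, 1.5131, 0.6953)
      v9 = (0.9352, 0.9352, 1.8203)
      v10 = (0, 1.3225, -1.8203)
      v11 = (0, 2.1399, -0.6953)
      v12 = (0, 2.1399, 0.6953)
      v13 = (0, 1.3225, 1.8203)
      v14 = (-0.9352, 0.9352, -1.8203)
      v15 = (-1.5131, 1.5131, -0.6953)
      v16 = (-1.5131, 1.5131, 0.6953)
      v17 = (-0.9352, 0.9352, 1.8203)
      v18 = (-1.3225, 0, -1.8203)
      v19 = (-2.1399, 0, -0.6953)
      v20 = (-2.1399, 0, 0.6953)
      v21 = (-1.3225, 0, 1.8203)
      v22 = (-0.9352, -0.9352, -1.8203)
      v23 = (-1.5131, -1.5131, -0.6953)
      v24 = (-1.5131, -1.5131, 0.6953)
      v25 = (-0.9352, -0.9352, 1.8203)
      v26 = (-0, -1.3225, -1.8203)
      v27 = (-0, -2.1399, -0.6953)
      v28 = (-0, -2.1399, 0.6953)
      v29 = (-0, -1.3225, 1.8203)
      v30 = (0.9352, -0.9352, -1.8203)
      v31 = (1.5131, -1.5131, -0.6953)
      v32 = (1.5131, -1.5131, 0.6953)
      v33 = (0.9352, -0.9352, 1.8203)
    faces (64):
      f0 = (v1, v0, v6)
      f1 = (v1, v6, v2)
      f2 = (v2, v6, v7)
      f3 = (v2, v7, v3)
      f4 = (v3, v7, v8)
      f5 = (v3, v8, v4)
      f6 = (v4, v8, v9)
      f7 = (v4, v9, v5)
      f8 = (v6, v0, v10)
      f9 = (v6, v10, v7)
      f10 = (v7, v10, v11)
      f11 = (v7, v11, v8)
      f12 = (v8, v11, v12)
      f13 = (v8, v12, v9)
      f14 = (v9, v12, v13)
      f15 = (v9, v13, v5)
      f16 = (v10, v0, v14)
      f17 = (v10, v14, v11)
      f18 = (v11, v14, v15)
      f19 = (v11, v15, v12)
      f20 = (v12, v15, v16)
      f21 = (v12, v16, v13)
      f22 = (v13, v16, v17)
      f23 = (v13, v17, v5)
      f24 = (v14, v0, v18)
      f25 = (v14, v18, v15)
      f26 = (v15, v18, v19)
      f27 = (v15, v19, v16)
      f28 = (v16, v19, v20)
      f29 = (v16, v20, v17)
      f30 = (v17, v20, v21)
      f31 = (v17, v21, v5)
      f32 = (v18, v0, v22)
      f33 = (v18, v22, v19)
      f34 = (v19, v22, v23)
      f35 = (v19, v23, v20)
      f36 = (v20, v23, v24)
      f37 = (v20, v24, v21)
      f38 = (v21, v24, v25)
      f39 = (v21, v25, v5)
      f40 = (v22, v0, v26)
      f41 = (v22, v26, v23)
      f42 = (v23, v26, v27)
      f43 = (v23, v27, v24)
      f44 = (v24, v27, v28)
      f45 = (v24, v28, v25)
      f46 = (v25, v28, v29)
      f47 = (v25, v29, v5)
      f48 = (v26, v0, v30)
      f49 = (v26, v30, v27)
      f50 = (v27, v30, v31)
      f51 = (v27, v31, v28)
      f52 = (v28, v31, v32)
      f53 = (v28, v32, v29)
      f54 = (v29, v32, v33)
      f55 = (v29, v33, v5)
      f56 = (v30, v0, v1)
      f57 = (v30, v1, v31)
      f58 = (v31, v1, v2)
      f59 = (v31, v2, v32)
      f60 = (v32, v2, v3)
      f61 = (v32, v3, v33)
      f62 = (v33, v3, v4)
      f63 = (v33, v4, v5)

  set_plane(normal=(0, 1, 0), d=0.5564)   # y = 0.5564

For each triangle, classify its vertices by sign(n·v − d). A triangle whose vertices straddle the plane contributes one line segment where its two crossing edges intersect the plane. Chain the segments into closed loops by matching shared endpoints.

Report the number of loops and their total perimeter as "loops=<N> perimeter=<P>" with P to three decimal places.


Straddling triangles (20 of 64):
  (v1,v0,v6) [--+] → (0.5564, 0.5564, -1.99435)–(1.09207, 0.5564, -1.8203)  len=0.5632
  (v1,v6,v2) [-+-] → (1.09207, 0.5564, -1.8203)–(1.42316, 0.5564, -1.36462)  len=0.5633
  (v2,v6,v7) [-++] → (1.42316, 0.5564, -1.36462)–(1.90941, 0.5564, -0.6953)  len=0.8273
  (v2,v7,v3) [-+-] → (1.90941, 0.5564, -0.6953)–(1.90941, 0.5564, 0.183946)  len=0.8792
  (v3,v7,v8) [-++] → (1.90941, 0.5564, 0.183946)–(1.90941, 0.5564, 0.6953)  len=0.5114
  (v3,v8,v4) [-+-] → (1.90941, 0.5564, 0.6953)–(1.39259, 0.5564, 1.40661)  len=0.8792
  (v4,v8,v9) [-++] → (1.39259, 0.5564, 1.40661)–(1.09207, 0.5564, 1.8203)  len=0.5113
  (v4,v9,v5) [-+-] → (1.09207, 0.5564, 1.8203)–(0.5564, 0.5564, 1.99435)  len=0.5632
  (v6,v0,v10) [+-+] → (0.5564, 0.5564, -1.99435)–(0, 0.5564, -2.06922)  len=0.5614
  (v9,v13,v5) [++-] → (0, 0.5564, 2.06922)–(0.5564, 0.5564, 1.99435)  len=0.5614
  (v10,v0,v14) [+-+] → (0, 0.5564, -2.06922)–(-0.5564, 0.5564, -1.99435)  len=0.5614
  (v13,v17,v5) [++-] → (-0.5564, 0.5564, 1.99435)–(0, 0.5564, 2.06922)  len=0.5614
  (v14,v0,v18) [+--] → (-0.5564, 0.5564, -1.99435)–(-1.09207, 0.5564, -1.8203)  len=0.5632
  (v14,v18,v15) [+-+] → (-1.09207, 0.5564, -1.8203)–(-1.39259, 0.5564, -1.40661)  len=0.5113
  (v15,v18,v19) [+--] → (-1.39259, 0.5564, -1.40661)–(-1.90941, 0.5564, -0.6953)  len=0.8792
  (v15,v19,v16) [+-+] → (-1.90941, 0.5564, -0.6953)–(-1.90941, 0.5564, -0.183946)  len=0.5114
  (v16,v19,v20) [+--] → (-1.90941, 0.5564, -0.183946)–(-1.90941, 0.5564, 0.6953)  len=0.8792
  (v16,v20,v17) [+-+] → (-1.90941, 0.5564, 0.6953)–(-1.42316, 0.5564, 1.36462)  len=0.8273
  (v17,v20,v21) [+--] → (-1.42316, 0.5564, 1.36462)–(-1.09207, 0.5564, 1.8203)  len=0.5633
  (v17,v21,v5) [+--] → (-1.09207, 0.5564, 1.8203)–(-0.5564, 0.5564, 1.99435)  len=0.5632

Chained into 1 loop(s):
  loop 1: 20 segments, perimeter = 12.8421
Total perimeter = 12.842

loops=1 perimeter=12.842


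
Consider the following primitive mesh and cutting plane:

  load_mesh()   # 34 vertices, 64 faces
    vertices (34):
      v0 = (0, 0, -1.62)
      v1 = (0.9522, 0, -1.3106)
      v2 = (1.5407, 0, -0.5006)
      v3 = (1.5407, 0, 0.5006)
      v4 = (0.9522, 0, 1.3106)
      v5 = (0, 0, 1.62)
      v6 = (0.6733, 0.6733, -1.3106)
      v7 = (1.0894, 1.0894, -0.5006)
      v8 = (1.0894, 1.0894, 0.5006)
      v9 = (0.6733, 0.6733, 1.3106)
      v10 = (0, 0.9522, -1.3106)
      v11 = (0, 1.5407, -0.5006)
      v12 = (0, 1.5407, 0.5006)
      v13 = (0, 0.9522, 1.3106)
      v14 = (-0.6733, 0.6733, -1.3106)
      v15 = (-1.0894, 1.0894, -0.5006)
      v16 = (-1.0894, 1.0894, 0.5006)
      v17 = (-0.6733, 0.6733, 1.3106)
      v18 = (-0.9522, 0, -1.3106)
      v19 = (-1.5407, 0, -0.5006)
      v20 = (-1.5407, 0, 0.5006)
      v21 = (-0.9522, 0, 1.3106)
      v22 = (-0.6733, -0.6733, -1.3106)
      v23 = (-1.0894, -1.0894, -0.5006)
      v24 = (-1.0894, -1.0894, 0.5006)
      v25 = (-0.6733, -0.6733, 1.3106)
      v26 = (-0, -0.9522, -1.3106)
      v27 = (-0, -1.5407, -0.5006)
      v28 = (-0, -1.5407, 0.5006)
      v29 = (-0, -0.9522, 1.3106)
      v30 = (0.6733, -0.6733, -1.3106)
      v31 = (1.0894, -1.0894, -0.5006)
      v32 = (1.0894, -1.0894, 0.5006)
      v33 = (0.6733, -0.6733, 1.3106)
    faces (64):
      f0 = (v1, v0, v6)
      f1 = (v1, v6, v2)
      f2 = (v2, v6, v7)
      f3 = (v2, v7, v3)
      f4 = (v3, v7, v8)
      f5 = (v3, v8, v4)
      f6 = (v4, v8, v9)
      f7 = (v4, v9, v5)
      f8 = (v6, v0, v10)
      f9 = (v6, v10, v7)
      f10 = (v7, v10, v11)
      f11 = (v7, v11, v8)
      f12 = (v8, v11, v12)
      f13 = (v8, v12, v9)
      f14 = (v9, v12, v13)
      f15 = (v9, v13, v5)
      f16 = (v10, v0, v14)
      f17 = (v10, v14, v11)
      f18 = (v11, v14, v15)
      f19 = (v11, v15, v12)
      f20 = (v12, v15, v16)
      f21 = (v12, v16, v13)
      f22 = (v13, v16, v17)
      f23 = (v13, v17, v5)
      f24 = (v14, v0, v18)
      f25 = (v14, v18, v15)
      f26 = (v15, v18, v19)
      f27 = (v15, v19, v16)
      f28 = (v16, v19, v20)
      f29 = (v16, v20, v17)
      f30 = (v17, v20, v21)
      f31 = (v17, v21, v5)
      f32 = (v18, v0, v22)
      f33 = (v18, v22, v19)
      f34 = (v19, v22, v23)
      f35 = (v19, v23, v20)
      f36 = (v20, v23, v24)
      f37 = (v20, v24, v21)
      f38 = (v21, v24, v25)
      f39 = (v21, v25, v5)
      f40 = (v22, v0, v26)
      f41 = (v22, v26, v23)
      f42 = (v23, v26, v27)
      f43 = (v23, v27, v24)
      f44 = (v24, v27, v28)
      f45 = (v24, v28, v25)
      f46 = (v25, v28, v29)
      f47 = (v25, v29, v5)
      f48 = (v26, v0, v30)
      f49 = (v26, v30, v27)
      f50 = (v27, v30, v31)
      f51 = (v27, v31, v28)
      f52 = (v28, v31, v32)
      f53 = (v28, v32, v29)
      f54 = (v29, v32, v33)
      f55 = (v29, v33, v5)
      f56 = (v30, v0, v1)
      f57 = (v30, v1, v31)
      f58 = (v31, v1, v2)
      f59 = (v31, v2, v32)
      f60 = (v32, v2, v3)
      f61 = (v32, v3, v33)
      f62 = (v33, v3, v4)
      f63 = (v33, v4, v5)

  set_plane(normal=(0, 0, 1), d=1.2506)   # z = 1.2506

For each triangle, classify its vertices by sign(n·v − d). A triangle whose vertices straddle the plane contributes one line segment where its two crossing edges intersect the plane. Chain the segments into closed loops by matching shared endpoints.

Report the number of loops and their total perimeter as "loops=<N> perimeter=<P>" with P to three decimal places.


Straddling triangles (16 of 64):
  (v3,v8,v4) [--+] → (0.962363, 0.0806963, 1.2506)–(0.995793, 0, 1.2506)  len=0.0873
  (v4,v8,v9) [+-+] → (0.962363, 0.0806963, 1.2506)–(0.704122, 0.704122, 1.2506)  len=0.6748
  (v8,v12,v9) [--+] → (0.623426, 0.737552, 1.2506)–(0.704122, 0.704122, 1.2506)  len=0.0873
  (v9,v12,v13) [+-+] → (0.623426, 0.737552, 1.2506)–(0, 0.995793, 1.2506)  len=0.6748
  (v12,v16,v13) [--+] → (-0.0806963, 0.962363, 1.2506)–(0, 0.995793, 1.2506)  len=0.0873
  (v13,v16,v17) [+-+] → (-0.0806963, 0.962363, 1.2506)–(-0.704122, 0.704122, 1.2506)  len=0.6748
  (v16,v20,v17) [--+] → (-0.737552, 0.623426, 1.2506)–(-0.704122, 0.704122, 1.2506)  len=0.0873
  (v17,v20,v21) [+-+] → (-0.737552, 0.623426, 1.2506)–(-0.995793, 0, 1.2506)  len=0.6748
  (v20,v24,v21) [--+] → (-0.962363, -0.0806963, 1.2506)–(-0.995793, 0, 1.2506)  len=0.0873
  (v21,v24,v25) [+-+] → (-0.962363, -0.0806963, 1.2506)–(-0.704122, -0.704122, 1.2506)  len=0.6748
  (v24,v28,v25) [--+] → (-0.623426, -0.737552, 1.2506)–(-0.704122, -0.704122, 1.2506)  len=0.0873
  (v25,v28,v29) [+-+] → (-0.623426, -0.737552, 1.2506)–(0, -0.995793, 1.2506)  len=0.6748
  (v28,v32,v29) [--+] → (0.0806963, -0.962363, 1.2506)–(0, -0.995793, 1.2506)  len=0.0873
  (v29,v32,v33) [+-+] → (0.0806963, -0.962363, 1.2506)–(0.704122, -0.704122, 1.2506)  len=0.6748
  (v32,v3,v33) [--+] → (0.737552, -0.623426, 1.2506)–(0.704122, -0.704122, 1.2506)  len=0.0873
  (v33,v3,v4) [+-+] → (0.737552, -0.623426, 1.2506)–(0.995793, 0, 1.2506)  len=0.6748

Chained into 1 loop(s):
  loop 1: 16 segments, perimeter = 6.0971
Total perimeter = 6.097

loops=1 perimeter=6.097


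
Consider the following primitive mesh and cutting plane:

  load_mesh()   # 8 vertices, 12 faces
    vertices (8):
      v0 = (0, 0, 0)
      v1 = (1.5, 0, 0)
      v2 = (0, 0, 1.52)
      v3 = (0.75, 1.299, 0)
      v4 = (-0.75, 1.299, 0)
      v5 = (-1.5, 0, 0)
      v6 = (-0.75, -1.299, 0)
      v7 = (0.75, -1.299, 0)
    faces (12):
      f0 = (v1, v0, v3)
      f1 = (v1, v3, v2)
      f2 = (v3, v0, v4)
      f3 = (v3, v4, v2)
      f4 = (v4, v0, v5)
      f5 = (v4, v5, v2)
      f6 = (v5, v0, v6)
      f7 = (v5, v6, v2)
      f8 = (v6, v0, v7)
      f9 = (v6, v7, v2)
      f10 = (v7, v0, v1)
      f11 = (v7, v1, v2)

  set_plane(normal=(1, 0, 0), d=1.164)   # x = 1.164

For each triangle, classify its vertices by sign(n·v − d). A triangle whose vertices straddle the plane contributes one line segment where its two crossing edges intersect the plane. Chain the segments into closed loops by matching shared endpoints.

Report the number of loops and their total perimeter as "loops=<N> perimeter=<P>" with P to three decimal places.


loops=1 perimeter=2.512

Straddling triangles (4 of 12):
  (v1,v0,v3) [+--] → (1.164, 0, 0)–(1.164, 0.581952, 0)  len=0.5820
  (v1,v3,v2) [+--] → (1.164, 0.581952, 0)–(1.164, 0, 0.34048)  len=0.6742
  (v7,v0,v1) [--+] → (1.164, 0, 0)–(1.164, -0.581952, 0)  len=0.5820
  (v7,v1,v2) [-+-] → (1.164, -0.581952, 0)–(1.164, 0, 0.34048)  len=0.6742

Chained into 1 loop(s):
  loop 1: 4 segments, perimeter = 2.5124
Total perimeter = 2.512


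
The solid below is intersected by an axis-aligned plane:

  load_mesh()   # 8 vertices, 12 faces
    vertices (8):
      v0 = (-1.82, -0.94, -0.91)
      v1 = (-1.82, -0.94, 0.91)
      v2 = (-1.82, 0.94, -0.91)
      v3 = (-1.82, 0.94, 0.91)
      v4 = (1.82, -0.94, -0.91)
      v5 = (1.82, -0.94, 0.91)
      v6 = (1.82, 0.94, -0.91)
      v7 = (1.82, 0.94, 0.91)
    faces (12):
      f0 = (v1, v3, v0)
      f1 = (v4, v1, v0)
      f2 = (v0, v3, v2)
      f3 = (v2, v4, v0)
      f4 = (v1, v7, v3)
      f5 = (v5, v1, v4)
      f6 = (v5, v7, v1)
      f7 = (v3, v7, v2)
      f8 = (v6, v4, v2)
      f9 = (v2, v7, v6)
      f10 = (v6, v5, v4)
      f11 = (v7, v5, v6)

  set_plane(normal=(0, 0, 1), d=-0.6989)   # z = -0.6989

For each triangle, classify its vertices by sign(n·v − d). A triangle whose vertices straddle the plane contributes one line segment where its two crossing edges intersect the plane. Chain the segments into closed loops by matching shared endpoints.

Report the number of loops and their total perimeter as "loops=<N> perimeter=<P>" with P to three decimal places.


loops=1 perimeter=11.040

Straddling triangles (8 of 12):
  (v1,v3,v0) [++-] → (-1.82, -0.721941, -0.6989)–(-1.82, -0.94, -0.6989)  len=0.2181
  (v4,v1,v0) [-+-] → (1.3978, -0.94, -0.6989)–(-1.82, -0.94, -0.6989)  len=3.2178
  (v0,v3,v2) [-+-] → (-1.82, -0.721941, -0.6989)–(-1.82, 0.94, -0.6989)  len=1.6619
  (v5,v1,v4) [++-] → (1.3978, -0.94, -0.6989)–(1.82, -0.94, -0.6989)  len=0.4222
  (v3,v7,v2) [++-] → (-1.3978, 0.94, -0.6989)–(-1.82, 0.94, -0.6989)  len=0.4222
  (v2,v7,v6) [-+-] → (-1.3978, 0.94, -0.6989)–(1.82, 0.94, -0.6989)  len=3.2178
  (v6,v5,v4) [-+-] → (1.82, 0.721941, -0.6989)–(1.82, -0.94, -0.6989)  len=1.6619
  (v7,v5,v6) [++-] → (1.82, 0.721941, -0.6989)–(1.82, 0.94, -0.6989)  len=0.2181

Chained into 1 loop(s):
  loop 1: 8 segments, perimeter = 11.0400
Total perimeter = 11.040


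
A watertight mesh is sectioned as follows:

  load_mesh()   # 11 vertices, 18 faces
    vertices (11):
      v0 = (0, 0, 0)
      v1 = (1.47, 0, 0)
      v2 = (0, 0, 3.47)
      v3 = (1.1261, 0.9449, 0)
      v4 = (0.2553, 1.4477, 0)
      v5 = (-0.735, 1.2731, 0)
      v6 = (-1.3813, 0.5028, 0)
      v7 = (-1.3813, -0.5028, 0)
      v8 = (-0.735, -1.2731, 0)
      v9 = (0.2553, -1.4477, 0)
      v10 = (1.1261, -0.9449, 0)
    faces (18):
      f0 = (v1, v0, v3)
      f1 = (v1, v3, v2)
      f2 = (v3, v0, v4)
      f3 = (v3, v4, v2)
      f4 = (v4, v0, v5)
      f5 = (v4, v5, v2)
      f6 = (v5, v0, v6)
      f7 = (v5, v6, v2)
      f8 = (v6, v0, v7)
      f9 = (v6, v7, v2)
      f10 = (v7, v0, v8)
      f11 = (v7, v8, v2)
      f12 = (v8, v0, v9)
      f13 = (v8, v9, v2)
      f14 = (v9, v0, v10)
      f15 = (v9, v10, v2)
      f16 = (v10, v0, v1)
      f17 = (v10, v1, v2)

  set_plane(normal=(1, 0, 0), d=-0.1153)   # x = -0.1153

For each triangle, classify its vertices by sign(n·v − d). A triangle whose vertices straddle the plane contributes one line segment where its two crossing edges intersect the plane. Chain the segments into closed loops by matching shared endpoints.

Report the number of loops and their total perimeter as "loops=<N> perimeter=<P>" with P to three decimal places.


loops=1 perimeter=9.759

Straddling triangles (10 of 18):
  (v4,v0,v5) [++-] → (-0.1153, 0.199712, 0)–(-0.1153, 1.38236, 0)  len=1.1826
  (v4,v5,v2) [+-+] → (-0.1153, 1.38236, 0)–(-0.1153, 0.199712, 2.92566)  len=3.1557
  (v5,v0,v6) [-+-] → (-0.1153, 0.199712, 0)–(-0.1153, 0.0419698, 0)  len=0.1577
  (v5,v6,v2) [--+] → (-0.1153, 0.0419698, 3.18035)–(-0.1153, 0.199712, 2.92566)  len=0.2996
  (v6,v0,v7) [-+-] → (-0.1153, 0.0419698, 0)–(-0.1153, -0.0419698, 0)  len=0.0839
  (v6,v7,v2) [--+] → (-0.1153, -0.0419698, 3.18035)–(-0.1153, 0.0419698, 3.18035)  len=0.0839
  (v7,v0,v8) [-+-] → (-0.1153, -0.0419698, 0)–(-0.1153, -0.199712, 0)  len=0.1577
  (v7,v8,v2) [--+] → (-0.1153, -0.199712, 2.92566)–(-0.1153, -0.0419698, 3.18035)  len=0.2996
  (v8,v0,v9) [-++] → (-0.1153, -0.199712, 0)–(-0.1153, -1.38236, 0)  len=1.1826
  (v8,v9,v2) [-++] → (-0.1153, -1.38236, 0)–(-0.1153, -0.199712, 2.92566)  len=3.1557

Chained into 1 loop(s):
  loop 1: 10 segments, perimeter = 9.7591
Total perimeter = 9.759


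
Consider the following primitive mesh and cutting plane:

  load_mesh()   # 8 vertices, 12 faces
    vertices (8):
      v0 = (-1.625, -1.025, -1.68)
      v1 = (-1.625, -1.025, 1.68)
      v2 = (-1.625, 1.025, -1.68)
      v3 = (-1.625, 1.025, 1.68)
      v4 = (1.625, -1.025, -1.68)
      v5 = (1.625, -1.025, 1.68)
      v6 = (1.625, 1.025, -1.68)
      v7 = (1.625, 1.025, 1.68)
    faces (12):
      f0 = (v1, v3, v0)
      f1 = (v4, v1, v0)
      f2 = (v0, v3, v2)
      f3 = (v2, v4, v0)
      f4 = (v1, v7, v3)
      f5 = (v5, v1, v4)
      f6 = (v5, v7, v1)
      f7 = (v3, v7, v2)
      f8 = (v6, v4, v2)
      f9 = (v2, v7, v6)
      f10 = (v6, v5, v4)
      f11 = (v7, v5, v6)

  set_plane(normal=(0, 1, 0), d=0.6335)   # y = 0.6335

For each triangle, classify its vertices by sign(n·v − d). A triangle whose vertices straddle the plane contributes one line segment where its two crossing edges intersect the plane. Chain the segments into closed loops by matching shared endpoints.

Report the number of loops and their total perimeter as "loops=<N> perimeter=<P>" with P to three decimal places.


Straddling triangles (8 of 12):
  (v1,v3,v0) [-+-] → (-1.625, 0.6335, 1.68)–(-1.625, 0.6335, 1.03832)  len=0.6417
  (v0,v3,v2) [-++] → (-1.625, 0.6335, 1.03832)–(-1.625, 0.6335, -1.68)  len=2.7183
  (v2,v4,v0) [+--] → (-1.00433, 0.6335, -1.68)–(-1.625, 0.6335, -1.68)  len=0.6207
  (v1,v7,v3) [-++] → (1.00433, 0.6335, 1.68)–(-1.625, 0.6335, 1.68)  len=2.6293
  (v5,v7,v1) [-+-] → (1.625, 0.6335, 1.68)–(1.00433, 0.6335, 1.68)  len=0.6207
  (v6,v4,v2) [+-+] → (1.625, 0.6335, -1.68)–(-1.00433, 0.6335, -1.68)  len=2.6293
  (v6,v5,v4) [+--] → (1.625, 0.6335, -1.03832)–(1.625, 0.6335, -1.68)  len=0.6417
  (v7,v5,v6) [+-+] → (1.625, 0.6335, 1.68)–(1.625, 0.6335, -1.03832)  len=2.7183

Chained into 1 loop(s):
  loop 1: 8 segments, perimeter = 13.2200
Total perimeter = 13.220

loops=1 perimeter=13.220


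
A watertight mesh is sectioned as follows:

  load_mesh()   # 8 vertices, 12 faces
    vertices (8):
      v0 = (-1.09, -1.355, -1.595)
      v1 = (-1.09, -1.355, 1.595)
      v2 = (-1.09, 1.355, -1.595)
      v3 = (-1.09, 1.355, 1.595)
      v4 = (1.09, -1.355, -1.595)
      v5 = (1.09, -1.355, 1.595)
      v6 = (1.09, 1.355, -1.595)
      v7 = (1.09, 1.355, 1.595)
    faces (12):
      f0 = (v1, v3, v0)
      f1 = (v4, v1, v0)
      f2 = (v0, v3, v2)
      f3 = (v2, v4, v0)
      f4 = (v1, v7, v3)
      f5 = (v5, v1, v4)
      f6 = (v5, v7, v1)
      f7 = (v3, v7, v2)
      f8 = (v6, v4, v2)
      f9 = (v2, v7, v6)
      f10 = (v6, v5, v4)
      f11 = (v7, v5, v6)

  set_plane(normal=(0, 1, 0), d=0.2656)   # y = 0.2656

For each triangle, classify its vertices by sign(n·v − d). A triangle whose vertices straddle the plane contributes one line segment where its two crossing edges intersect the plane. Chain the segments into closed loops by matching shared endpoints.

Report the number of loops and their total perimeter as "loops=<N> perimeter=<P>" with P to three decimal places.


loops=1 perimeter=10.740

Straddling triangles (8 of 12):
  (v1,v3,v0) [-+-] → (-1.09, 0.2656, 1.595)–(-1.09, 0.2656, 0.312644)  len=1.2824
  (v0,v3,v2) [-++] → (-1.09, 0.2656, 0.312644)–(-1.09, 0.2656, -1.595)  len=1.9076
  (v2,v4,v0) [+--] → (-0.213656, 0.2656, -1.595)–(-1.09, 0.2656, -1.595)  len=0.8763
  (v1,v7,v3) [-++] → (0.213656, 0.2656, 1.595)–(-1.09, 0.2656, 1.595)  len=1.3037
  (v5,v7,v1) [-+-] → (1.09, 0.2656, 1.595)–(0.213656, 0.2656, 1.595)  len=0.8763
  (v6,v4,v2) [+-+] → (1.09, 0.2656, -1.595)–(-0.213656, 0.2656, -1.595)  len=1.3037
  (v6,v5,v4) [+--] → (1.09, 0.2656, -0.312644)–(1.09, 0.2656, -1.595)  len=1.2824
  (v7,v5,v6) [+-+] → (1.09, 0.2656, 1.595)–(1.09, 0.2656, -0.312644)  len=1.9076

Chained into 1 loop(s):
  loop 1: 8 segments, perimeter = 10.7400
Total perimeter = 10.740


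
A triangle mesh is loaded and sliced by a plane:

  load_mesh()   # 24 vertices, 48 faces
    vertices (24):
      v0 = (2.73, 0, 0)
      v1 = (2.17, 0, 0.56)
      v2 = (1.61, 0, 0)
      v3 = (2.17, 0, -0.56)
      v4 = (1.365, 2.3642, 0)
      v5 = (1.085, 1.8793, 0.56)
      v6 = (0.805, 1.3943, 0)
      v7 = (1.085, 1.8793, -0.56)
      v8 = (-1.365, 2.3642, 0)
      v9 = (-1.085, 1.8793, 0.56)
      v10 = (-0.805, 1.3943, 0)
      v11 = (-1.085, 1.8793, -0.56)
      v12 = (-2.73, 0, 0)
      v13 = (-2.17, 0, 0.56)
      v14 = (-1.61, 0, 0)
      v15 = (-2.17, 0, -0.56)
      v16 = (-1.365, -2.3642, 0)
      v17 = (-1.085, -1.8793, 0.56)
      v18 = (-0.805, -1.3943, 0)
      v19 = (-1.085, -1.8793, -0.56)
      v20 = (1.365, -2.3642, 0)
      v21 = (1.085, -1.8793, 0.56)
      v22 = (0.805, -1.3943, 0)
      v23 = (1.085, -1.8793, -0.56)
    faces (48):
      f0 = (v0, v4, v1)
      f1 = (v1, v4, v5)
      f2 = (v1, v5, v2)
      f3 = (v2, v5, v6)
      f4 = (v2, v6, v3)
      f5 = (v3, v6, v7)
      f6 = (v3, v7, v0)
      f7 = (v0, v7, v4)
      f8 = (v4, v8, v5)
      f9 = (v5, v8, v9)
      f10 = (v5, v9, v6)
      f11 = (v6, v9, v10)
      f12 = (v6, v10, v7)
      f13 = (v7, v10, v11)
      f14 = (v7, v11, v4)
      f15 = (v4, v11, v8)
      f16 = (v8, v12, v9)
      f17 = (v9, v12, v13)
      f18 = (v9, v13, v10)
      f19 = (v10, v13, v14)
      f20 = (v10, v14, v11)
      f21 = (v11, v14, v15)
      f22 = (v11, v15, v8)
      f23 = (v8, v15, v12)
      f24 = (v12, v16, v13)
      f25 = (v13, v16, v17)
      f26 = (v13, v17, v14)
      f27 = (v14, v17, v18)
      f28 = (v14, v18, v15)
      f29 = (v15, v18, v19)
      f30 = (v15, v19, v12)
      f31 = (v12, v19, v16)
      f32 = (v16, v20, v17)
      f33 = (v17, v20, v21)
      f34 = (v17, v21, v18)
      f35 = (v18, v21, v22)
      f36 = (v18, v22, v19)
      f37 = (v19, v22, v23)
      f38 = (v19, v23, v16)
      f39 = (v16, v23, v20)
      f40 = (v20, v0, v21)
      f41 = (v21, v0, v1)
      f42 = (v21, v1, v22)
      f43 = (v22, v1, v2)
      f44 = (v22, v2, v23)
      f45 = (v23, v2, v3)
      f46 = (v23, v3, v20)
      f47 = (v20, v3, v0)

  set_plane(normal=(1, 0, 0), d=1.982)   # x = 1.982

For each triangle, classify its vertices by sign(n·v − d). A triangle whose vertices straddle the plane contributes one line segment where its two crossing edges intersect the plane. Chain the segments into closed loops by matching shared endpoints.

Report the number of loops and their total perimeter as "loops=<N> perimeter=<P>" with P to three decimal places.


loops=1 perimeter=5.984

Straddling triangles (14 of 48):
  (v0,v4,v1) [+-+] → (1.982, 1.29555, 0)–(1.982, 0.552136, 0.429217)  len=0.8584
  (v1,v4,v5) [+--] → (1.982, 0.552136, 0.429217)–(1.982, 0.32563, 0.56)  len=0.2616
  (v1,v5,v2) [+--] → (1.982, 0.32563, 0.56)–(1.982, 0, 0.372)  len=0.3760
  (v2,v6,v3) [--+] → (1.982, 0.192035, -0.482872)–(1.982, 0, -0.372)  len=0.2217
  (v3,v6,v7) [+--] → (1.982, 0.192035, -0.482872)–(1.982, 0.32563, -0.56)  len=0.1543
  (v3,v7,v0) [+-+] → (1.982, 0.32563, -0.56)–(1.982, 0.854539, -0.254638)  len=0.6107
  (v0,v7,v4) [+--] → (1.982, 0.854539, -0.254638)–(1.982, 1.29555, 0)  len=0.5092
  (v20,v0,v21) [-+-] → (1.982, -1.29555, 0)–(1.982, -0.854539, 0.254638)  len=0.5092
  (v21,v0,v1) [-++] → (1.982, -0.854539, 0.254638)–(1.982, -0.32563, 0.56)  len=0.6107
  (v21,v1,v22) [-+-] → (1.982, -0.32563, 0.56)–(1.982, -0.192035, 0.482872)  len=0.1543
  (v22,v1,v2) [-+-] → (1.982, -0.192035, 0.482872)–(1.982, 0, 0.372)  len=0.2217
  (v23,v2,v3) [--+] → (1.982, 0, -0.372)–(1.982, -0.32563, -0.56)  len=0.3760
  (v23,v3,v20) [-+-] → (1.982, -0.32563, -0.56)–(1.982, -0.552136, -0.429217)  len=0.2616
  (v20,v3,v0) [-++] → (1.982, -0.552136, -0.429217)–(1.982, -1.29555, 0)  len=0.8584

Chained into 1 loop(s):
  loop 1: 14 segments, perimeter = 5.9839
Total perimeter = 5.984


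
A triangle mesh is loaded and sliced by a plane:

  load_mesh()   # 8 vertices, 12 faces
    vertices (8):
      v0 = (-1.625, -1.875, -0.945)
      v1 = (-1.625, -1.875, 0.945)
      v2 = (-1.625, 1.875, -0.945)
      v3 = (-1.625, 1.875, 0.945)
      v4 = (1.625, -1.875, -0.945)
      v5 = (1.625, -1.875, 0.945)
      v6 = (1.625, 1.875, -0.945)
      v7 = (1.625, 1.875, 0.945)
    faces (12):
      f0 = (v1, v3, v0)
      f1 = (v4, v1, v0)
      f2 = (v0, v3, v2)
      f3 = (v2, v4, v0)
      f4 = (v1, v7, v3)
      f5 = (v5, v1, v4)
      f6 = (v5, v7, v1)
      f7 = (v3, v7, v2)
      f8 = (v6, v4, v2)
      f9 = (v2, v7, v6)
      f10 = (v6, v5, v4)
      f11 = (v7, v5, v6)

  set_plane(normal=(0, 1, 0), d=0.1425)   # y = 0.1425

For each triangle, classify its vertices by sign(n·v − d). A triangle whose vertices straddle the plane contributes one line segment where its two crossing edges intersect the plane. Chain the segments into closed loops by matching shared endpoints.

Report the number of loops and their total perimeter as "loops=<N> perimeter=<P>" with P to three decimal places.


Straddling triangles (8 of 12):
  (v1,v3,v0) [-+-] → (-1.625, 0.1425, 0.945)–(-1.625, 0.1425, 0.07182)  len=0.8732
  (v0,v3,v2) [-++] → (-1.625, 0.1425, 0.07182)–(-1.625, 0.1425, -0.945)  len=1.0168
  (v2,v4,v0) [+--] → (-0.1235, 0.1425, -0.945)–(-1.625, 0.1425, -0.945)  len=1.5015
  (v1,v7,v3) [-++] → (0.1235, 0.1425, 0.945)–(-1.625, 0.1425, 0.945)  len=1.7485
  (v5,v7,v1) [-+-] → (1.625, 0.1425, 0.945)–(0.1235, 0.1425, 0.945)  len=1.5015
  (v6,v4,v2) [+-+] → (1.625, 0.1425, -0.945)–(-0.1235, 0.1425, -0.945)  len=1.7485
  (v6,v5,v4) [+--] → (1.625, 0.1425, -0.07182)–(1.625, 0.1425, -0.945)  len=0.8732
  (v7,v5,v6) [+-+] → (1.625, 0.1425, 0.945)–(1.625, 0.1425, -0.07182)  len=1.0168

Chained into 1 loop(s):
  loop 1: 8 segments, perimeter = 10.2800
Total perimeter = 10.280

loops=1 perimeter=10.280


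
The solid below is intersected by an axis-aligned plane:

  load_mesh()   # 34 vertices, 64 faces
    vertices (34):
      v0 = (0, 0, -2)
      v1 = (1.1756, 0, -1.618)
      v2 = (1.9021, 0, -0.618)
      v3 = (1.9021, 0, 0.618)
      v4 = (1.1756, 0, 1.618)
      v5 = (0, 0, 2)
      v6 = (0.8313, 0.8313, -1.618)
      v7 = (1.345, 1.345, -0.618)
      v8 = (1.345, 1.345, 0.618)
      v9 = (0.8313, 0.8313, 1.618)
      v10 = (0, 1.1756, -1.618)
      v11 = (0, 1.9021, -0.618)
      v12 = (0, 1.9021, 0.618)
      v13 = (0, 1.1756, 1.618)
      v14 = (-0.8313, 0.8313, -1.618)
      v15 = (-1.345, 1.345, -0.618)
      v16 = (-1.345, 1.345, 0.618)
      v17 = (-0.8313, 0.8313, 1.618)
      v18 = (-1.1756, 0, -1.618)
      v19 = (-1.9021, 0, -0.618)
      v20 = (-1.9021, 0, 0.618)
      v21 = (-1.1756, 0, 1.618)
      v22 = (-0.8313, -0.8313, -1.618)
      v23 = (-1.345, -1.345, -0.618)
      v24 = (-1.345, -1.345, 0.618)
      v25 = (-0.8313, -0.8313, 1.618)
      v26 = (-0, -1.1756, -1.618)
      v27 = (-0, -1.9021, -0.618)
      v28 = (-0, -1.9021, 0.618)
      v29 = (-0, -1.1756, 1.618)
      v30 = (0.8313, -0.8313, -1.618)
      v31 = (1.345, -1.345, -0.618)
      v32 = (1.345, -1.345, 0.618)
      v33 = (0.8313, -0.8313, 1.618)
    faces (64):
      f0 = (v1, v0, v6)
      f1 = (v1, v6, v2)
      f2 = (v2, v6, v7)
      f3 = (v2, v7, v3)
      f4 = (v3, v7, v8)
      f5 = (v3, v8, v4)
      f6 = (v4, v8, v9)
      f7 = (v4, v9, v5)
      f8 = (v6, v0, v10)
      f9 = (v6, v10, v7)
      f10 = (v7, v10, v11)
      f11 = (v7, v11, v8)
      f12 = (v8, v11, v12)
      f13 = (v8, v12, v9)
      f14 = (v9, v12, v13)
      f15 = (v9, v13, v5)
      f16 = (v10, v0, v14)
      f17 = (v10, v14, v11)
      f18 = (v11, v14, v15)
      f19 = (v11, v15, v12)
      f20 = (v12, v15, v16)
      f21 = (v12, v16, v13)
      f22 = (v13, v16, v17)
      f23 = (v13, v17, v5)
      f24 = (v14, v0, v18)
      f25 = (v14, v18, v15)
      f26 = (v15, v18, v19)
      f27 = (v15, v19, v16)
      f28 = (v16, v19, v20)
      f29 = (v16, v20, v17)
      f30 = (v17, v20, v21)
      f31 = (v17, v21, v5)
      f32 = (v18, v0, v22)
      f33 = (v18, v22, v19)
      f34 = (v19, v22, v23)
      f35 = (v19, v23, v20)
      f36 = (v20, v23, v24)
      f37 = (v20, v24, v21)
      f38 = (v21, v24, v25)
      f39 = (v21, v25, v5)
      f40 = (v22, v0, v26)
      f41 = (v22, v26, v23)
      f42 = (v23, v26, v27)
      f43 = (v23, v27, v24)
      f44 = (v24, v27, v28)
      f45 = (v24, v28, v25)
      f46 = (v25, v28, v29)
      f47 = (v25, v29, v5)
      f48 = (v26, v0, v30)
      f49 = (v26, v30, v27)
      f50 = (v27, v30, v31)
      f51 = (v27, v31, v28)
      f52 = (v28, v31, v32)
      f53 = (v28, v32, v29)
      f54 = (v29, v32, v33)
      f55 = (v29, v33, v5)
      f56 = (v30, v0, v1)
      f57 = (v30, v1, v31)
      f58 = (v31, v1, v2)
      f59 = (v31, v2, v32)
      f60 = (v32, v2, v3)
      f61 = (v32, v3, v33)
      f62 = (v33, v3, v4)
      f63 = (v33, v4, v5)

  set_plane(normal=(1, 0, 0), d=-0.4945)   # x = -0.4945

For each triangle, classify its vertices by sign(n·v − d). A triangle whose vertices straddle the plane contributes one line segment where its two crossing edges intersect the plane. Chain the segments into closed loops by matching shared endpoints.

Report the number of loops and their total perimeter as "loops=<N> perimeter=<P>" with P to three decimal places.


loops=1 perimeter=11.415

Straddling triangles (20 of 64):
  (v10,v0,v14) [++-] → (-0.4945, 0.4945, -1.77277)–(-0.4945, 0.970793, -1.618)  len=0.5008
  (v10,v14,v11) [+-+] → (-0.4945, 0.970793, -1.618)–(-0.4945, 1.26513, -1.21285)  len=0.5008
  (v11,v14,v15) [+--] → (-0.4945, 1.26513, -1.21285)–(-0.4945, 1.69728, -0.618)  len=0.7353
  (v11,v15,v12) [+-+] → (-0.4945, 1.69728, -0.618)–(-0.4945, 1.69728, 0.163575)  len=0.7816
  (v12,v15,v16) [+--] → (-0.4945, 1.69728, 0.163575)–(-0.4945, 1.69728, 0.618)  len=0.4544
  (v12,v16,v13) [+-+] → (-0.4945, 1.69728, 0.618)–(-0.4945, 1.23788, 1.25034)  len=0.7816
  (v13,v16,v17) [+--] → (-0.4945, 1.23788, 1.25034)–(-0.4945, 0.970793, 1.618)  len=0.4544
  (v13,v17,v5) [+-+] → (-0.4945, 0.970793, 1.618)–(-0.4945, 0.4945, 1.77277)  len=0.5008
  (v14,v0,v18) [-+-] → (-0.4945, 0.4945, -1.77277)–(-0.4945, 0, -1.83932)  len=0.4990
  (v17,v21,v5) [--+] → (-0.4945, 0, 1.83932)–(-0.4945, 0.4945, 1.77277)  len=0.4990
  (v18,v0,v22) [-+-] → (-0.4945, 0, -1.83932)–(-0.4945, -0.4945, -1.77277)  len=0.4990
  (v21,v25,v5) [--+] → (-0.4945, -0.4945, 1.77277)–(-0.4945, 0, 1.83932)  len=0.4990
  (v22,v0,v26) [-++] → (-0.4945, -0.4945, -1.77277)–(-0.4945, -0.970793, -1.618)  len=0.5008
  (v22,v26,v23) [-+-] → (-0.4945, -0.970793, -1.618)–(-0.4945, -1.23788, -1.25034)  len=0.4544
  (v23,v26,v27) [-++] → (-0.4945, -1.23788, -1.25034)–(-0.4945, -1.69728, -0.618)  len=0.7816
  (v23,v27,v24) [-+-] → (-0.4945, -1.69728, -0.618)–(-0.4945, -1.69728, -0.163575)  len=0.4544
  (v24,v27,v28) [-++] → (-0.4945, -1.69728, -0.163575)–(-0.4945, -1.69728, 0.618)  len=0.7816
  (v24,v28,v25) [-+-] → (-0.4945, -1.69728, 0.618)–(-0.4945, -1.26513, 1.21285)  len=0.7353
  (v25,v28,v29) [-++] → (-0.4945, -1.26513, 1.21285)–(-0.4945, -0.970793, 1.618)  len=0.5008
  (v25,v29,v5) [-++] → (-0.4945, -0.970793, 1.618)–(-0.4945, -0.4945, 1.77277)  len=0.5008

Chained into 1 loop(s):
  loop 1: 20 segments, perimeter = 11.4152
Total perimeter = 11.415


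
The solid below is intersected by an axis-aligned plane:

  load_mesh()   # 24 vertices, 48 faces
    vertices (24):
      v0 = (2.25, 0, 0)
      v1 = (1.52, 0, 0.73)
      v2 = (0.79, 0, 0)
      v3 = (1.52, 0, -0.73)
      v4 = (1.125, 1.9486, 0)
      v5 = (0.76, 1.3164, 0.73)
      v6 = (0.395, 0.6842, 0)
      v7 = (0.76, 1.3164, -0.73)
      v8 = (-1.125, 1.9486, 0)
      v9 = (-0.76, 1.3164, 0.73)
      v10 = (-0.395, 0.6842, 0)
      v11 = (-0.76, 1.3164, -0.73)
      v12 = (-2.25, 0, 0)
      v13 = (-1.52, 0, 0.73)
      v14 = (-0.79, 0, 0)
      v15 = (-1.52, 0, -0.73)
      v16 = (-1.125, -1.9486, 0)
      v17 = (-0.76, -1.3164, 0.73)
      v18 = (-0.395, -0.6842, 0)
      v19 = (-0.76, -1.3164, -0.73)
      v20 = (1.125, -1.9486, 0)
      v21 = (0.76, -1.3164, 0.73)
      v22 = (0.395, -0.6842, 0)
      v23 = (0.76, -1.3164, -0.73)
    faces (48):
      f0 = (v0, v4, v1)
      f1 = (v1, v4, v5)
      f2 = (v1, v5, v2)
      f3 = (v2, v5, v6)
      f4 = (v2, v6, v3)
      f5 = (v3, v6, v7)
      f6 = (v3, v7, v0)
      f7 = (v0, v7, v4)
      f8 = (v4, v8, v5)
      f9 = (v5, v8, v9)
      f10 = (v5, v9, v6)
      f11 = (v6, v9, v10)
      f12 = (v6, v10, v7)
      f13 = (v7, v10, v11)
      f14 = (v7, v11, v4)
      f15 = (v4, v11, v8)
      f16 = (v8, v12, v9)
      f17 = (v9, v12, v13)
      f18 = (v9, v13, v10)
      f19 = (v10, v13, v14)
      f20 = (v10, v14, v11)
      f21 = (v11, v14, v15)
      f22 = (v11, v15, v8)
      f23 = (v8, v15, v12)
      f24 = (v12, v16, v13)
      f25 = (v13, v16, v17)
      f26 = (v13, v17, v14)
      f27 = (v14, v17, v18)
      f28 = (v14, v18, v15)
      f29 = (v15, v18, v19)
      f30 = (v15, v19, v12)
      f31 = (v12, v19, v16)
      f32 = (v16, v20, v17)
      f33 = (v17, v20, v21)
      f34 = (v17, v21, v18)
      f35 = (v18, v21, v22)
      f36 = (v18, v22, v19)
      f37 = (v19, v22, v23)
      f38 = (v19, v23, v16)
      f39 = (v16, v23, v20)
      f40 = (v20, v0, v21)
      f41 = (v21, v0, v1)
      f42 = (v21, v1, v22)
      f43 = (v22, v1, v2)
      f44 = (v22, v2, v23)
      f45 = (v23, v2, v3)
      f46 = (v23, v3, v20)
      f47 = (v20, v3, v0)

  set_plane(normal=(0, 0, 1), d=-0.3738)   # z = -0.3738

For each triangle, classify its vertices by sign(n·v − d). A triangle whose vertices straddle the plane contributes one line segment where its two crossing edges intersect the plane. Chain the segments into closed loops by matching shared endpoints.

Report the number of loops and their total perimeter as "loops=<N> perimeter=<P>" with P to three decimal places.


loops=2 perimeter=18.240

Straddling triangles (24 of 48):
  (v2,v6,v3) [++-] → (0.971062, 0.333852, -0.3738)–(1.1638, 0, -0.3738)  len=0.3855
  (v3,v6,v7) [-+-] → (0.971062, 0.333852, -0.3738)–(0.5819, 1.00792, -0.3738)  len=0.7783
  (v3,v7,v0) [--+] → (1.48704, 0.674069, -0.3738)–(1.8762, 0, -0.3738)  len=0.7783
  (v0,v7,v4) [+-+] → (1.48704, 0.674069, -0.3738)–(0.9381, 1.62488, -0.3738)  len=1.0979
  (v6,v10,v7) [++-] → (0.196423, 1.00792, -0.3738)–(0.5819, 1.00792, -0.3738)  len=0.3855
  (v7,v10,v11) [-+-] → (0.196423, 1.00792, -0.3738)–(-0.5819, 1.00792, -0.3738)  len=0.7783
  (v7,v11,v4) [--+] → (0.159777, 1.62488, -0.3738)–(0.9381, 1.62488, -0.3738)  len=0.7783
  (v4,v11,v8) [+-+] → (0.159777, 1.62488, -0.3738)–(-0.9381, 1.62488, -0.3738)  len=1.0979
  (v10,v14,v11) [++-] → (-0.774638, 0.674069, -0.3738)–(-0.5819, 1.00792, -0.3738)  len=0.3855
  (v11,v14,v15) [-+-] → (-0.774638, 0.674069, -0.3738)–(-1.1638, 0, -0.3738)  len=0.7783
  (v11,v15,v8) [--+] → (-1.32726, 0.95081, -0.3738)–(-0.9381, 1.62488, -0.3738)  len=0.7783
  (v8,v15,v12) [+-+] → (-1.32726, 0.95081, -0.3738)–(-1.8762, 0, -0.3738)  len=1.0979
  (v14,v18,v15) [++-] → (-0.971062, -0.333852, -0.3738)–(-1.1638, 0, -0.3738)  len=0.3855
  (v15,v18,v19) [-+-] → (-0.971062, -0.333852, -0.3738)–(-0.5819, -1.00792, -0.3738)  len=0.7783
  (v15,v19,v12) [--+] → (-1.48704, -0.674069, -0.3738)–(-1.8762, 0, -0.3738)  len=0.7783
  (v12,v19,v16) [+-+] → (-1.48704, -0.674069, -0.3738)–(-0.9381, -1.62488, -0.3738)  len=1.0979
  (v18,v22,v19) [++-] → (-0.196423, -1.00792, -0.3738)–(-0.5819, -1.00792, -0.3738)  len=0.3855
  (v19,v22,v23) [-+-] → (-0.196423, -1.00792, -0.3738)–(0.5819, -1.00792, -0.3738)  len=0.7783
  (v19,v23,v16) [--+] → (-0.159777, -1.62488, -0.3738)–(-0.9381, -1.62488, -0.3738)  len=0.7783
  (v16,v23,v20) [+-+] → (-0.159777, -1.62488, -0.3738)–(0.9381, -1.62488, -0.3738)  len=1.0979
  (v22,v2,v23) [++-] → (0.774638, -0.674069, -0.3738)–(0.5819, -1.00792, -0.3738)  len=0.3855
  (v23,v2,v3) [-+-] → (0.774638, -0.674069, -0.3738)–(1.1638, 0, -0.3738)  len=0.7783
  (v23,v3,v20) [--+] → (1.32726, -0.95081, -0.3738)–(0.9381, -1.62488, -0.3738)  len=0.7783
  (v20,v3,v0) [+-+] → (1.32726, -0.95081, -0.3738)–(1.8762, 0, -0.3738)  len=1.0979

Chained into 2 loop(s):
  loop 1: 12 segments, perimeter = 6.9829
  loop 2: 12 segments, perimeter = 11.2573
Total perimeter = 18.240


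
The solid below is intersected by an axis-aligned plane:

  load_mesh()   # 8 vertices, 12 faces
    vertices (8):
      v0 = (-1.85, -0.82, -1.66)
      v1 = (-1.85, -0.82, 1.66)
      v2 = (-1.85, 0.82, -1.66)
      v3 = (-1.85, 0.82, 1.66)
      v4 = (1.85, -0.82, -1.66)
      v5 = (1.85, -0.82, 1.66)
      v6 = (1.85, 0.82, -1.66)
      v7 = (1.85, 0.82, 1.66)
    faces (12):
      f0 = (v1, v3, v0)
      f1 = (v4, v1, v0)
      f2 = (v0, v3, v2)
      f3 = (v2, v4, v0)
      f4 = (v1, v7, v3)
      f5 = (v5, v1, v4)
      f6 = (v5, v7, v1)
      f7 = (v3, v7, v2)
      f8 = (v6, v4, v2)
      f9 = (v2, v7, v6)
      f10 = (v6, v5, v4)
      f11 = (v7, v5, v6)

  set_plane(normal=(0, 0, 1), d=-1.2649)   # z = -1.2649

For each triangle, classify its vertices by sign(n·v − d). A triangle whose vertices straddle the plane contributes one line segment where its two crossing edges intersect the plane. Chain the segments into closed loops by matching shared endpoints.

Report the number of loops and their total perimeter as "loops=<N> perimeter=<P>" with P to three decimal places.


Straddling triangles (8 of 12):
  (v1,v3,v0) [++-] → (-1.85, -0.62483, -1.2649)–(-1.85, -0.82, -1.2649)  len=0.1952
  (v4,v1,v0) [-+-] → (1.40968, -0.82, -1.2649)–(-1.85, -0.82, -1.2649)  len=3.2597
  (v0,v3,v2) [-+-] → (-1.85, -0.62483, -1.2649)–(-1.85, 0.82, -1.2649)  len=1.4448
  (v5,v1,v4) [++-] → (1.40968, -0.82, -1.2649)–(1.85, -0.82, -1.2649)  len=0.4403
  (v3,v7,v2) [++-] → (-1.40968, 0.82, -1.2649)–(-1.85, 0.82, -1.2649)  len=0.4403
  (v2,v7,v6) [-+-] → (-1.40968, 0.82, -1.2649)–(1.85, 0.82, -1.2649)  len=3.2597
  (v6,v5,v4) [-+-] → (1.85, 0.62483, -1.2649)–(1.85, -0.82, -1.2649)  len=1.4448
  (v7,v5,v6) [++-] → (1.85, 0.62483, -1.2649)–(1.85, 0.82, -1.2649)  len=0.1952

Chained into 1 loop(s):
  loop 1: 8 segments, perimeter = 10.6800
Total perimeter = 10.680

loops=1 perimeter=10.680


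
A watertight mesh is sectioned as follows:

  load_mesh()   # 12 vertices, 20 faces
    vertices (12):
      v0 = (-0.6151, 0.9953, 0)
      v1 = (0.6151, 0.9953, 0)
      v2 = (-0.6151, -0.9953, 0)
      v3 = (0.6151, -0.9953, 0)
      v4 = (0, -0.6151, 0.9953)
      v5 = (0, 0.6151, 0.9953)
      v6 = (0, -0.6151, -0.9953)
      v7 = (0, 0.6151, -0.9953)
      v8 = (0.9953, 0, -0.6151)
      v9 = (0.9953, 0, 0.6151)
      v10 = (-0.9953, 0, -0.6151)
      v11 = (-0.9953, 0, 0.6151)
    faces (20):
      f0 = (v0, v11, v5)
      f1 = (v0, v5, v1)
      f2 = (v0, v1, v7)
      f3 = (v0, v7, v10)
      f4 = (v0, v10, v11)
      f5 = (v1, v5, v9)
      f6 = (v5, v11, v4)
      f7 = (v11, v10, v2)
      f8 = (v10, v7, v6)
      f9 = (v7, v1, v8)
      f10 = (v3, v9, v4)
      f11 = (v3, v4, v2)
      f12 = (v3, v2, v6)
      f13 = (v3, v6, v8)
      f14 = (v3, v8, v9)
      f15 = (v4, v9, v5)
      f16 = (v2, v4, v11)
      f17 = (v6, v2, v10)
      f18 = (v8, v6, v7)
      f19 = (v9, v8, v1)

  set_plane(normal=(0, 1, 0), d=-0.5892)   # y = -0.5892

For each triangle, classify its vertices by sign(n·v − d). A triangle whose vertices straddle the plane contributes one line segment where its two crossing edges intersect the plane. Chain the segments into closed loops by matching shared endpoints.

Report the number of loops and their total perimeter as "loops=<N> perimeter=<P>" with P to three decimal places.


Straddling triangles (10 of 20):
  (v5,v11,v4) [++-] → (-0.0419091, -0.5892, 0.979291)–(0, -0.5892, 0.9953)  len=0.0449
  (v11,v10,v2) [++-] → (-0.770228, -0.5892, -0.250972)–(-0.770228, -0.5892, 0.250972)  len=0.5019
  (v10,v7,v6) [++-] → (0, -0.5892, -0.9953)–(-0.0419091, -0.5892, -0.979291)  len=0.0449
  (v3,v9,v4) [-+-] → (0.770228, -0.5892, 0.250972)–(0.0419091, -0.5892, 0.979291)  len=1.0300
  (v3,v6,v8) [--+] → (0.0419091, -0.5892, -0.979291)–(0.770228, -0.5892, -0.250972)  len=1.0300
  (v3,v8,v9) [-++] → (0.770228, -0.5892, -0.250972)–(0.770228, -0.5892, 0.250972)  len=0.5019
  (v4,v9,v5) [-++] → (0.0419091, -0.5892, 0.979291)–(0, -0.5892, 0.9953)  len=0.0449
  (v2,v4,v11) [--+] → (-0.0419091, -0.5892, 0.979291)–(-0.770228, -0.5892, 0.250972)  len=1.0300
  (v6,v2,v10) [--+] → (-0.770228, -0.5892, -0.250972)–(-0.0419091, -0.5892, -0.979291)  len=1.0300
  (v8,v6,v7) [+-+] → (0.0419091, -0.5892, -0.979291)–(0, -0.5892, -0.9953)  len=0.0449

Chained into 1 loop(s):
  loop 1: 10 segments, perimeter = 5.3033
Total perimeter = 5.303

loops=1 perimeter=5.303
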